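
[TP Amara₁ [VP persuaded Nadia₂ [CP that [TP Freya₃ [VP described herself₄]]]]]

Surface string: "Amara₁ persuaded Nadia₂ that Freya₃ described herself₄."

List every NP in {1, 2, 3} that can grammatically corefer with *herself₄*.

*herself* is an anaphor, so Principle A applies: it must be bound in its binding domain.
Binding domain of *herself₄*: the embedded TP, whose subject is Freya₃.
*Amara₁* c-commands the anaphor but is outside its binding domain → cannot satisfy Principle A.
*Nadia₂* c-commands the anaphor but is outside its binding domain → cannot satisfy Principle A.
*Freya₃* c-commands the anaphor within its binding domain → licit binder.

{3}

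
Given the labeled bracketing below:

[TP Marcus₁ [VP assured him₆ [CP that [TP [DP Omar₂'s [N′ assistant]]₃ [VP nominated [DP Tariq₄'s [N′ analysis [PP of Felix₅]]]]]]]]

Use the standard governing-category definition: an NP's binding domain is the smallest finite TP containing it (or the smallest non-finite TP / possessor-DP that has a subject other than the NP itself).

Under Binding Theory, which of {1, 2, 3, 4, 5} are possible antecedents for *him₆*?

*him* is a pronoun, so Principle B applies: it must be free in its binding domain.
Binding domain of *him₆*: the matrix TP, whose subject is Marcus₁.
*Marcus₁* c-commands the pronoun within its binding domain → coindexation would violate Principle B.
*Omar₂*: the pronoun c-commands this R-expression → coindexation would violate Principle C on *Omar₂*.
*[Omar₂'s assistant]₃*: the pronoun c-commands this R-expression → coindexation would violate Principle C on *[Omar₂'s assistant]₃*.
*Tariq₄*: the pronoun c-commands this R-expression → coindexation would violate Principle C on *Tariq₄*.
*Felix₅*: the pronoun c-commands this R-expression → coindexation would violate Principle C on *Felix₅*.

none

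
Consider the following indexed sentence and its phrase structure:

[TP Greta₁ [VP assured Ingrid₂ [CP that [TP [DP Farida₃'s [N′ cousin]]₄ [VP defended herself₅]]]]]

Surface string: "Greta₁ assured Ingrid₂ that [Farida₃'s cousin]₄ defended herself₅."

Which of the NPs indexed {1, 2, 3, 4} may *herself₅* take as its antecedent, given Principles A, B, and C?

*herself* is an anaphor, so Principle A applies: it must be bound in its binding domain.
Binding domain of *herself₅*: the embedded TP, whose subject is [Farida₃'s cousin]₄.
*Greta₁* c-commands the anaphor but is outside its binding domain → cannot satisfy Principle A.
*Ingrid₂* c-commands the anaphor but is outside its binding domain → cannot satisfy Principle A.
*Farida₃* does not c-command the anaphor → cannot bind it.
*[Farida₃'s cousin]₄* c-commands the anaphor within its binding domain → licit binder.

{4}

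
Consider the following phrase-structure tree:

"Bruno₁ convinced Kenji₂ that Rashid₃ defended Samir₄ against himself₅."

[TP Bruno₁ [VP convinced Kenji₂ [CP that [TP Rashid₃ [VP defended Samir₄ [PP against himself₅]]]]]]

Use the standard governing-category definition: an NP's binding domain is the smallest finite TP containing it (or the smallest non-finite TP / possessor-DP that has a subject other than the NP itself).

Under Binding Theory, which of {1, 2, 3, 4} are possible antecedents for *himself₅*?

*himself* is an anaphor, so Principle A applies: it must be bound in its binding domain.
Binding domain of *himself₅*: the embedded TP, whose subject is Rashid₃.
*Bruno₁* c-commands the anaphor but is outside its binding domain → cannot satisfy Principle A.
*Kenji₂* c-commands the anaphor but is outside its binding domain → cannot satisfy Principle A.
*Rashid₃* c-commands the anaphor within its binding domain → licit binder.
*Samir₄* c-commands the anaphor within its binding domain → licit binder.

{3, 4}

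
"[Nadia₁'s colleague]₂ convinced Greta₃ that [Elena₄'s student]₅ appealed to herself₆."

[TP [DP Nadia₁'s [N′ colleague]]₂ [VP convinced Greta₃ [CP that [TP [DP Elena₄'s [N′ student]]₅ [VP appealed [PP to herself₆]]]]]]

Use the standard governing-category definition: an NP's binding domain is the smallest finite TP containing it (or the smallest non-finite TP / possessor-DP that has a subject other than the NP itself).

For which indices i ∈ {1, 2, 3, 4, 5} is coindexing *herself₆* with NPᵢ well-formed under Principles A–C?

{5}

*herself* is an anaphor, so Principle A applies: it must be bound in its binding domain.
Binding domain of *herself₆*: the embedded TP, whose subject is [Elena₄'s student]₅.
*Nadia₁* does not c-command the anaphor → cannot bind it.
*[Nadia₁'s colleague]₂* c-commands the anaphor but is outside its binding domain → cannot satisfy Principle A.
*Greta₃* c-commands the anaphor but is outside its binding domain → cannot satisfy Principle A.
*Elena₄* does not c-command the anaphor → cannot bind it.
*[Elena₄'s student]₅* c-commands the anaphor within its binding domain → licit binder.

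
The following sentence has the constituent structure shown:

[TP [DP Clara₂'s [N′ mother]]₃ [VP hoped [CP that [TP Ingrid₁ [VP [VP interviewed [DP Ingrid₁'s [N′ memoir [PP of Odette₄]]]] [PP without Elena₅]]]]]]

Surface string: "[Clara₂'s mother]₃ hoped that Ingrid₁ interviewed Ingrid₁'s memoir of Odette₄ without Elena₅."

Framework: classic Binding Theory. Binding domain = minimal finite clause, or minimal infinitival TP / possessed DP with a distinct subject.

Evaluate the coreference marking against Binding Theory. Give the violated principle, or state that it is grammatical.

Principle C

The two coindexed NPs are *Ingrid₁* (the lower occurrence) and *Ingrid₁* (the higher occurrence).
*Ingrid₁* (the lower occurrence) is an R-expression. Principle C requires it to be free everywhere.
*Ingrid₁* (the higher occurrence) c-commands it and carries the same index.
The R-expression is bound → Principle C violation.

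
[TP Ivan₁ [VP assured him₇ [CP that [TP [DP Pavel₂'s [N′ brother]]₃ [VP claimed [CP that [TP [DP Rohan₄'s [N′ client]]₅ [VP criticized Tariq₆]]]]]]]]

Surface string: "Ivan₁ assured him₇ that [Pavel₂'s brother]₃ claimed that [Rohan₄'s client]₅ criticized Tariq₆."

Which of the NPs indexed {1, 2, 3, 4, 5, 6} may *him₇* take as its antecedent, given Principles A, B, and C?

*him* is a pronoun, so Principle B applies: it must be free in its binding domain.
Binding domain of *him₇*: the matrix TP, whose subject is Ivan₁.
*Ivan₁* c-commands the pronoun within its binding domain → coindexation would violate Principle B.
*Pavel₂*: the pronoun c-commands this R-expression → coindexation would violate Principle C on *Pavel₂*.
*[Pavel₂'s brother]₃*: the pronoun c-commands this R-expression → coindexation would violate Principle C on *[Pavel₂'s brother]₃*.
*Rohan₄*: the pronoun c-commands this R-expression → coindexation would violate Principle C on *Rohan₄*.
*[Rohan₄'s client]₅*: the pronoun c-commands this R-expression → coindexation would violate Principle C on *[Rohan₄'s client]₅*.
*Tariq₆*: the pronoun c-commands this R-expression → coindexation would violate Principle C on *Tariq₆*.

none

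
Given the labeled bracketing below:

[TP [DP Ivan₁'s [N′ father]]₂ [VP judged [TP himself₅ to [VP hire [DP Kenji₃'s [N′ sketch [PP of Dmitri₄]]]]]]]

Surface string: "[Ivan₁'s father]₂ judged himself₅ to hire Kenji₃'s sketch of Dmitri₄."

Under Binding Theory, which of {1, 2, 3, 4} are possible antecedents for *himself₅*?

*himself* is an anaphor, so Principle A applies: it must be bound in its binding domain.
Binding domain of *himself₅*: the matrix TP, whose subject is [Ivan₁'s father]₂.
*Ivan₁* does not c-command the anaphor → cannot bind it.
*[Ivan₁'s father]₂* c-commands the anaphor within its binding domain → licit binder.
*Kenji₃* does not c-command the anaphor → cannot bind it.
*Dmitri₄* does not c-command the anaphor → cannot bind it.

{2}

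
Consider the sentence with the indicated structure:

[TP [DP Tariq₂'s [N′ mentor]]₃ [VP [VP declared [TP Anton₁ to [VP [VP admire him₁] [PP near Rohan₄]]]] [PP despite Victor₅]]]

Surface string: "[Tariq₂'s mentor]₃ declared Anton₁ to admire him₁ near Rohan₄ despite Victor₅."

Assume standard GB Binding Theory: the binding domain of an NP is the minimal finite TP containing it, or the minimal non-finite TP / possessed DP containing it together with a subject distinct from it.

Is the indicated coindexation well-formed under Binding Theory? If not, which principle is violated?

The two coindexed NPs are *Anton₁* and *him₁*.
*him₁* is a pronoun. Its binding domain is the embedded TP, whose subject is Anton₁.
*Anton₁* c-commands it within that domain and carries the same index.
The pronoun is locally bound → Principle B violation.

Principle B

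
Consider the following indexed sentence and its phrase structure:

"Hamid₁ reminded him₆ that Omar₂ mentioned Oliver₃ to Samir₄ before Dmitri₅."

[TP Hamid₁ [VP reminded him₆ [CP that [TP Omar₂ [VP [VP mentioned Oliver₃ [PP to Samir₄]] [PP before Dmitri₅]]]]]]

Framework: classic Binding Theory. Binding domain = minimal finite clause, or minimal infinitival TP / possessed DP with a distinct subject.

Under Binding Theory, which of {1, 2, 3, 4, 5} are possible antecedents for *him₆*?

*him* is a pronoun, so Principle B applies: it must be free in its binding domain.
Binding domain of *him₆*: the matrix TP, whose subject is Hamid₁.
*Hamid₁* c-commands the pronoun within its binding domain → coindexation would violate Principle B.
*Omar₂*: the pronoun c-commands this R-expression → coindexation would violate Principle C on *Omar₂*.
*Oliver₃*: the pronoun c-commands this R-expression → coindexation would violate Principle C on *Oliver₃*.
*Samir₄*: the pronoun c-commands this R-expression → coindexation would violate Principle C on *Samir₄*.
*Dmitri₅*: the pronoun c-commands this R-expression → coindexation would violate Principle C on *Dmitri₅*.

none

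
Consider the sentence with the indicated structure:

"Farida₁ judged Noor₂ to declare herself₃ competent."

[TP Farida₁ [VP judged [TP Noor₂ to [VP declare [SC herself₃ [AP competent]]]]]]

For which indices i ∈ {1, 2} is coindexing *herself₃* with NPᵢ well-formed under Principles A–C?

*herself* is an anaphor, so Principle A applies: it must be bound in its binding domain.
Binding domain of *herself₃*: the embedded TP, whose subject is Noor₂.
*Farida₁* c-commands the anaphor but is outside its binding domain → cannot satisfy Principle A.
*Noor₂* c-commands the anaphor within its binding domain → licit binder.

{2}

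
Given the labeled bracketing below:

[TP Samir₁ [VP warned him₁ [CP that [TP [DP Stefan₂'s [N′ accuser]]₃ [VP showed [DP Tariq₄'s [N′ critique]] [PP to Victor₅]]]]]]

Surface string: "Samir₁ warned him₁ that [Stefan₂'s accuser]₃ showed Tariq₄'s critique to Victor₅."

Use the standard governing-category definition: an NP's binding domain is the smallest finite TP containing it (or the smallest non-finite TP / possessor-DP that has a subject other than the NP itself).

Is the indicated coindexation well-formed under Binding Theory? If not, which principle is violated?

The two coindexed NPs are *Samir₁* and *him₁*.
*him₁* is a pronoun. Its binding domain is the matrix TP, whose subject is Samir₁.
*Samir₁* c-commands it within that domain and carries the same index.
The pronoun is locally bound → Principle B violation.

Principle B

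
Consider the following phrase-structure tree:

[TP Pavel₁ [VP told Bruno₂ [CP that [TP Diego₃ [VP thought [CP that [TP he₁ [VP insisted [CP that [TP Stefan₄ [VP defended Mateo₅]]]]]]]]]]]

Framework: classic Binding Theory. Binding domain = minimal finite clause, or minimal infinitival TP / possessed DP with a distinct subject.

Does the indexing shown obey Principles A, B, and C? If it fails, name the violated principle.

The two coindexed NPs are *Pavel₁* and *he₁*.
*he₁* is a pronoun; nothing c-commands it within its binding domain (the embedded TP.), so Principle B holds trivially.
*Pavel₁* is an R-expression; *he₁* does not c-command it, and no other NP shares its index, so Principle C is satisfied.
All principles are respected.

grammatical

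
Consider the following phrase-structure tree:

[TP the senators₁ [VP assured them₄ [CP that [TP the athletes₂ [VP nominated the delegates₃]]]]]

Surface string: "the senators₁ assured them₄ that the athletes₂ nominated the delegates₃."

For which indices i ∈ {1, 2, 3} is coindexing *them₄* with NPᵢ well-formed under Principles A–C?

*them* is a pronoun, so Principle B applies: it must be free in its binding domain.
Binding domain of *them₄*: the matrix TP, whose subject is the senators₁.
*the senators₁* c-commands the pronoun within its binding domain → coindexation would violate Principle B.
*the athletes₂*: the pronoun c-commands this R-expression → coindexation would violate Principle C on *the athletes₂*.
*the delegates₃*: the pronoun c-commands this R-expression → coindexation would violate Principle C on *the delegates₃*.

none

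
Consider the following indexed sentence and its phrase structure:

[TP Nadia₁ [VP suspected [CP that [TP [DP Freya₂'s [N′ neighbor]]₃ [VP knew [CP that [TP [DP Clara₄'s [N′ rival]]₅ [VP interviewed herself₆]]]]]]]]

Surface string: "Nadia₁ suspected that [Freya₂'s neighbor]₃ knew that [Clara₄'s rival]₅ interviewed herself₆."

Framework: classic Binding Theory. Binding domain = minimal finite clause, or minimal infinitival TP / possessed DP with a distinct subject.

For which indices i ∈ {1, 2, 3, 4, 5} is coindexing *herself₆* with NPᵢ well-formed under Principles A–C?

*herself* is an anaphor, so Principle A applies: it must be bound in its binding domain.
Binding domain of *herself₆*: the embedded TP, whose subject is [Clara₄'s rival]₅.
*Nadia₁* c-commands the anaphor but is outside its binding domain → cannot satisfy Principle A.
*Freya₂* does not c-command the anaphor → cannot bind it.
*[Freya₂'s neighbor]₃* c-commands the anaphor but is outside its binding domain → cannot satisfy Principle A.
*Clara₄* does not c-command the anaphor → cannot bind it.
*[Clara₄'s rival]₅* c-commands the anaphor within its binding domain → licit binder.

{5}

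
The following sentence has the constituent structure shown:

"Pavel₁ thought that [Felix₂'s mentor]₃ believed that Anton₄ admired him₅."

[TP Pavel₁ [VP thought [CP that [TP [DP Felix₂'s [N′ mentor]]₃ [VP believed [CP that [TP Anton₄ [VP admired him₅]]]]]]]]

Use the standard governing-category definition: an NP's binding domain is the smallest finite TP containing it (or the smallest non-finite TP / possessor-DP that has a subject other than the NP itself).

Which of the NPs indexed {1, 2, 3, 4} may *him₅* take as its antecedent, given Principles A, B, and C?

*him* is a pronoun, so Principle B applies: it must be free in its binding domain.
Binding domain of *him₅*: the embedded TP, whose subject is Anton₄.
*Pavel₁* c-commands the pronoun but from outside its binding domain, and is not c-commanded by it → coindexation permitted.
*Felix₂* and the pronoun do not c-command one another → neither Principle B nor Principle C is at stake; coindexation permitted.
*[Felix₂'s mentor]₃* c-commands the pronoun but from outside its binding domain, and is not c-commanded by it → coindexation permitted.
*Anton₄* c-commands the pronoun within its binding domain → coindexation would violate Principle B.

{1, 2, 3}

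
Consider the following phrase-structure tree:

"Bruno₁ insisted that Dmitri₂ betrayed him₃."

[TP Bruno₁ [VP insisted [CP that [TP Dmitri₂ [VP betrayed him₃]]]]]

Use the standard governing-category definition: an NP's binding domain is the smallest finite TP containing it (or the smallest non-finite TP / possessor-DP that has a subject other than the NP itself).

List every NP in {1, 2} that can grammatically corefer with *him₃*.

{1}

*him* is a pronoun, so Principle B applies: it must be free in its binding domain.
Binding domain of *him₃*: the embedded TP, whose subject is Dmitri₂.
*Bruno₁* c-commands the pronoun but from outside its binding domain, and is not c-commanded by it → coindexation permitted.
*Dmitri₂* c-commands the pronoun within its binding domain → coindexation would violate Principle B.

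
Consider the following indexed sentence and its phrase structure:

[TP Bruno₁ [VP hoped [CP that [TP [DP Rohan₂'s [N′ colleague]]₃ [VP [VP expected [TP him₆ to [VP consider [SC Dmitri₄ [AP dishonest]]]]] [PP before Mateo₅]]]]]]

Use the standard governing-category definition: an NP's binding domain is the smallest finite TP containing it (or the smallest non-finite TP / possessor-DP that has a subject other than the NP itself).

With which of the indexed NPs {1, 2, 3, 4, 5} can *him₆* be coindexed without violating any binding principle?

{1, 2, 5}

*him* is a pronoun, so Principle B applies: it must be free in its binding domain.
Binding domain of *him₆*: the embedded TP, whose subject is [Rohan₂'s colleague]₃.
*Bruno₁* c-commands the pronoun but from outside its binding domain, and is not c-commanded by it → coindexation permitted.
*Rohan₂* and the pronoun do not c-command one another → neither Principle B nor Principle C is at stake; coindexation permitted.
*[Rohan₂'s colleague]₃* c-commands the pronoun within its binding domain → coindexation would violate Principle B.
*Dmitri₄*: the pronoun c-commands this R-expression → coindexation would violate Principle C on *Dmitri₄*.
*Mateo₅* and the pronoun do not c-command one another → neither Principle B nor Principle C is at stake; coindexation permitted.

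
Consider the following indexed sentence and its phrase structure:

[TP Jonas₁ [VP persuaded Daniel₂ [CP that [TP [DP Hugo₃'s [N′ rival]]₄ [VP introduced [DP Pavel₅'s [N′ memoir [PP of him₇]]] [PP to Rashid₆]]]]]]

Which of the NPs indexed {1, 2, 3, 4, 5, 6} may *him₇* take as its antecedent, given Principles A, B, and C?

*him* is a pronoun, so Principle B applies: it must be free in its binding domain.
Binding domain of *him₇*: the possessed DP, whose subject is Pavel₅.
*Jonas₁* c-commands the pronoun but from outside its binding domain, and is not c-commanded by it → coindexation permitted.
*Daniel₂* c-commands the pronoun but from outside its binding domain, and is not c-commanded by it → coindexation permitted.
*Hugo₃* and the pronoun do not c-command one another → neither Principle B nor Principle C is at stake; coindexation permitted.
*[Hugo₃'s rival]₄* c-commands the pronoun but from outside its binding domain, and is not c-commanded by it → coindexation permitted.
*Pavel₅* c-commands the pronoun within its binding domain → coindexation would violate Principle B.
*Rashid₆* and the pronoun do not c-command one another → neither Principle B nor Principle C is at stake; coindexation permitted.

{1, 2, 3, 4, 6}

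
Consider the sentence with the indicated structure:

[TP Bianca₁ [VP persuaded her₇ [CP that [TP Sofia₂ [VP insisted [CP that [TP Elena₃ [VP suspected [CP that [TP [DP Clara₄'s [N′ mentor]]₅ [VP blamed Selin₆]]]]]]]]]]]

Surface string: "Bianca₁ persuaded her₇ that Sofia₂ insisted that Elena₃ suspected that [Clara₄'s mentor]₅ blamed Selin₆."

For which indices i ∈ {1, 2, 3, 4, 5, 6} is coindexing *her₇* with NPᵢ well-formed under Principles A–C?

*her* is a pronoun, so Principle B applies: it must be free in its binding domain.
Binding domain of *her₇*: the matrix TP, whose subject is Bianca₁.
*Bianca₁* c-commands the pronoun within its binding domain → coindexation would violate Principle B.
*Sofia₂*: the pronoun c-commands this R-expression → coindexation would violate Principle C on *Sofia₂*.
*Elena₃*: the pronoun c-commands this R-expression → coindexation would violate Principle C on *Elena₃*.
*Clara₄*: the pronoun c-commands this R-expression → coindexation would violate Principle C on *Clara₄*.
*[Clara₄'s mentor]₅*: the pronoun c-commands this R-expression → coindexation would violate Principle C on *[Clara₄'s mentor]₅*.
*Selin₆*: the pronoun c-commands this R-expression → coindexation would violate Principle C on *Selin₆*.

none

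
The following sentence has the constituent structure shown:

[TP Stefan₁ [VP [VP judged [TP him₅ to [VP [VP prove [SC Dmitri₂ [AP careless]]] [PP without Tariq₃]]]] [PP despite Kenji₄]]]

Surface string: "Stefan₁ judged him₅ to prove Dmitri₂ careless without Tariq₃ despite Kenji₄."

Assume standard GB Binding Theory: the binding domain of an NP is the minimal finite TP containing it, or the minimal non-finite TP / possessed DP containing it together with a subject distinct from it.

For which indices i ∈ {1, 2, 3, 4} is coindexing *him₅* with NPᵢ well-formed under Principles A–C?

{4}

*him* is a pronoun, so Principle B applies: it must be free in its binding domain.
Binding domain of *him₅*: the matrix TP, whose subject is Stefan₁.
*Stefan₁* c-commands the pronoun within its binding domain → coindexation would violate Principle B.
*Dmitri₂*: the pronoun c-commands this R-expression → coindexation would violate Principle C on *Dmitri₂*.
*Tariq₃*: the pronoun c-commands this R-expression → coindexation would violate Principle C on *Tariq₃*.
*Kenji₄* and the pronoun do not c-command one another → neither Principle B nor Principle C is at stake; coindexation permitted.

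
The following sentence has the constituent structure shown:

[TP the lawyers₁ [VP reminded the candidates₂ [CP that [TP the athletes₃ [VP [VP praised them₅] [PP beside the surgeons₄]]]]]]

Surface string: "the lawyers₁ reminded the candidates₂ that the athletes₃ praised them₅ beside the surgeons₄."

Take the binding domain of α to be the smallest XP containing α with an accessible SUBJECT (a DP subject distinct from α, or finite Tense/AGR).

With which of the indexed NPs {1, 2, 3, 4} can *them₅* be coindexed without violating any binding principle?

{1, 2, 4}

*them* is a pronoun, so Principle B applies: it must be free in its binding domain.
Binding domain of *them₅*: the embedded TP, whose subject is the athletes₃.
*the lawyers₁* c-commands the pronoun but from outside its binding domain, and is not c-commanded by it → coindexation permitted.
*the candidates₂* c-commands the pronoun but from outside its binding domain, and is not c-commanded by it → coindexation permitted.
*the athletes₃* c-commands the pronoun within its binding domain → coindexation would violate Principle B.
*the surgeons₄* and the pronoun do not c-command one another → neither Principle B nor Principle C is at stake; coindexation permitted.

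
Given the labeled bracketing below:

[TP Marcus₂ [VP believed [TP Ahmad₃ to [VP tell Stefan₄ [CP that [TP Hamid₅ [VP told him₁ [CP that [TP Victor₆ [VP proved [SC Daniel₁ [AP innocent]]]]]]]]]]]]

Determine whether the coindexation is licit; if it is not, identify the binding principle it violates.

Principle C

The two coindexed NPs are *him₁* and *Daniel₁*.
*Daniel₁* is an R-expression. Principle C requires it to be free everywhere.
*him₁* c-commands it and carries the same index.
The R-expression is bound → Principle C violation.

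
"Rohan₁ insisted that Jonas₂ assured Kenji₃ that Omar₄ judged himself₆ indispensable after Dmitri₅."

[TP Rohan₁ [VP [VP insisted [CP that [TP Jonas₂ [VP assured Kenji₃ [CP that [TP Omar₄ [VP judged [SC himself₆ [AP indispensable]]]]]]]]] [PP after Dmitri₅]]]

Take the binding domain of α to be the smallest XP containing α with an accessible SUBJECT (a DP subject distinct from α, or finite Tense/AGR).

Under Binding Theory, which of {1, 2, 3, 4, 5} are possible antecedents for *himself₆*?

*himself* is an anaphor, so Principle A applies: it must be bound in its binding domain.
Binding domain of *himself₆*: the embedded TP, whose subject is Omar₄.
*Rohan₁* c-commands the anaphor but is outside its binding domain → cannot satisfy Principle A.
*Jonas₂* c-commands the anaphor but is outside its binding domain → cannot satisfy Principle A.
*Kenji₃* c-commands the anaphor but is outside its binding domain → cannot satisfy Principle A.
*Omar₄* c-commands the anaphor within its binding domain → licit binder.
*Dmitri₅* does not c-command the anaphor → cannot bind it.

{4}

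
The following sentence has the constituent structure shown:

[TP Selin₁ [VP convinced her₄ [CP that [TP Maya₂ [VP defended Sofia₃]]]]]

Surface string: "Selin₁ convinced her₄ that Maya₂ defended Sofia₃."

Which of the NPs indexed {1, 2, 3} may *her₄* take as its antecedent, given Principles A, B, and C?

*her* is a pronoun, so Principle B applies: it must be free in its binding domain.
Binding domain of *her₄*: the matrix TP, whose subject is Selin₁.
*Selin₁* c-commands the pronoun within its binding domain → coindexation would violate Principle B.
*Maya₂*: the pronoun c-commands this R-expression → coindexation would violate Principle C on *Maya₂*.
*Sofia₃*: the pronoun c-commands this R-expression → coindexation would violate Principle C on *Sofia₃*.

none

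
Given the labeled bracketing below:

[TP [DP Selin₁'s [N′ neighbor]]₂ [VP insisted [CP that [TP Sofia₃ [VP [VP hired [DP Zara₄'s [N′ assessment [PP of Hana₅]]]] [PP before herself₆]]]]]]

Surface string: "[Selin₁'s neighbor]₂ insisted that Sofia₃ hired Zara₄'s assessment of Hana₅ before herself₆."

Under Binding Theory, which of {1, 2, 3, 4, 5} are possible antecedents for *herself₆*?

{3}

*herself* is an anaphor, so Principle A applies: it must be bound in its binding domain.
Binding domain of *herself₆*: the embedded TP, whose subject is Sofia₃.
*Selin₁* does not c-command the anaphor → cannot bind it.
*[Selin₁'s neighbor]₂* c-commands the anaphor but is outside its binding domain → cannot satisfy Principle A.
*Sofia₃* c-commands the anaphor within its binding domain → licit binder.
*Zara₄* does not c-command the anaphor → cannot bind it.
*Hana₅* does not c-command the anaphor → cannot bind it.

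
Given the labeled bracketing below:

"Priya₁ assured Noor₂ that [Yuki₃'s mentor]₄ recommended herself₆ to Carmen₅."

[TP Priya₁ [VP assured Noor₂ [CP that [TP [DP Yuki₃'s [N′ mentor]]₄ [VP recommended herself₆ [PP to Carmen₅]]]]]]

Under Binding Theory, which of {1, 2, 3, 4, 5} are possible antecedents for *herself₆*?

{4}

*herself* is an anaphor, so Principle A applies: it must be bound in its binding domain.
Binding domain of *herself₆*: the embedded TP, whose subject is [Yuki₃'s mentor]₄.
*Priya₁* c-commands the anaphor but is outside its binding domain → cannot satisfy Principle A.
*Noor₂* c-commands the anaphor but is outside its binding domain → cannot satisfy Principle A.
*Yuki₃* does not c-command the anaphor → cannot bind it.
*[Yuki₃'s mentor]₄* c-commands the anaphor within its binding domain → licit binder.
*Carmen₅* does not c-command the anaphor → cannot bind it.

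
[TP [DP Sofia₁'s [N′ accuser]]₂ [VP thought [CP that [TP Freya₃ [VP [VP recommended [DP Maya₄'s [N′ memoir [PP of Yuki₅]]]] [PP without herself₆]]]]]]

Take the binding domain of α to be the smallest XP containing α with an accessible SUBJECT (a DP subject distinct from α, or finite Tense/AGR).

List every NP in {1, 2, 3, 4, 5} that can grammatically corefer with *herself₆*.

{3}

*herself* is an anaphor, so Principle A applies: it must be bound in its binding domain.
Binding domain of *herself₆*: the embedded TP, whose subject is Freya₃.
*Sofia₁* does not c-command the anaphor → cannot bind it.
*[Sofia₁'s accuser]₂* c-commands the anaphor but is outside its binding domain → cannot satisfy Principle A.
*Freya₃* c-commands the anaphor within its binding domain → licit binder.
*Maya₄* does not c-command the anaphor → cannot bind it.
*Yuki₅* does not c-command the anaphor → cannot bind it.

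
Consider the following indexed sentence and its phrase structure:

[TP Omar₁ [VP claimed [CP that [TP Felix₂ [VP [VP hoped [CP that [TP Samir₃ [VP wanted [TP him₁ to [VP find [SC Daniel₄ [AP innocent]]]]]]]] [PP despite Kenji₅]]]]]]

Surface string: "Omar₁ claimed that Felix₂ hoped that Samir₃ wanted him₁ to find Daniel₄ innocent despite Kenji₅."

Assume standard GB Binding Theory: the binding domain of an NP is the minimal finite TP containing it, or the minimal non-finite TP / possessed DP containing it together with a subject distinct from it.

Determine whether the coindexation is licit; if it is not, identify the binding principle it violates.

grammatical

The two coindexed NPs are *Omar₁* and *him₁*.
*him₁* is a pronoun; its binding domain is the embedded TP, whose subject is Samir₃. Within that domain it is c-commanded only by *Samir₃*, which carries a different index — the pronoun is free locally, so Principle B holds.
*Omar₁* is an R-expression; *him₁* does not c-command it, and no other NP shares its index, so Principle C is satisfied.
All principles are respected.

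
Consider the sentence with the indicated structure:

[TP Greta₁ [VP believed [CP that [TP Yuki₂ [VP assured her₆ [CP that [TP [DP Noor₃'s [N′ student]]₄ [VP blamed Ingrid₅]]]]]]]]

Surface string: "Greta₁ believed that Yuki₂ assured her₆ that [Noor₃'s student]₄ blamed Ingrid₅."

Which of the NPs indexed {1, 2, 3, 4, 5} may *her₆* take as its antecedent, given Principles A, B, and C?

{1}

*her* is a pronoun, so Principle B applies: it must be free in its binding domain.
Binding domain of *her₆*: the embedded TP, whose subject is Yuki₂.
*Greta₁* c-commands the pronoun but from outside its binding domain, and is not c-commanded by it → coindexation permitted.
*Yuki₂* c-commands the pronoun within its binding domain → coindexation would violate Principle B.
*Noor₃*: the pronoun c-commands this R-expression → coindexation would violate Principle C on *Noor₃*.
*[Noor₃'s student]₄*: the pronoun c-commands this R-expression → coindexation would violate Principle C on *[Noor₃'s student]₄*.
*Ingrid₅*: the pronoun c-commands this R-expression → coindexation would violate Principle C on *Ingrid₅*.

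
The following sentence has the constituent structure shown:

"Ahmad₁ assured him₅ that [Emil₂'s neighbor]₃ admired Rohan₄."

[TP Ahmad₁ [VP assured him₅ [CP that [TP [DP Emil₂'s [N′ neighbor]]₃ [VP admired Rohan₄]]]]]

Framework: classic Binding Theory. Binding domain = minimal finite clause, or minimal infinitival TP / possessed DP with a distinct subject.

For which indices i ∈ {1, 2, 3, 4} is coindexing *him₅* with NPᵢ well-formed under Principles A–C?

none

*him* is a pronoun, so Principle B applies: it must be free in its binding domain.
Binding domain of *him₅*: the matrix TP, whose subject is Ahmad₁.
*Ahmad₁* c-commands the pronoun within its binding domain → coindexation would violate Principle B.
*Emil₂*: the pronoun c-commands this R-expression → coindexation would violate Principle C on *Emil₂*.
*[Emil₂'s neighbor]₃*: the pronoun c-commands this R-expression → coindexation would violate Principle C on *[Emil₂'s neighbor]₃*.
*Rohan₄*: the pronoun c-commands this R-expression → coindexation would violate Principle C on *Rohan₄*.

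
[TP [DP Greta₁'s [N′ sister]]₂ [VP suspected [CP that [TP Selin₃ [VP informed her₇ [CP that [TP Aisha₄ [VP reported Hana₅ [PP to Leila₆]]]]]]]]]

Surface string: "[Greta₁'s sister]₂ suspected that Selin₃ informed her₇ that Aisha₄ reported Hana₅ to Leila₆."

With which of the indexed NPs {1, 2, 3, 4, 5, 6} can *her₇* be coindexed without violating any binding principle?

*her* is a pronoun, so Principle B applies: it must be free in its binding domain.
Binding domain of *her₇*: the embedded TP, whose subject is Selin₃.
*Greta₁* and the pronoun do not c-command one another → neither Principle B nor Principle C is at stake; coindexation permitted.
*[Greta₁'s sister]₂* c-commands the pronoun but from outside its binding domain, and is not c-commanded by it → coindexation permitted.
*Selin₃* c-commands the pronoun within its binding domain → coindexation would violate Principle B.
*Aisha₄*: the pronoun c-commands this R-expression → coindexation would violate Principle C on *Aisha₄*.
*Hana₅*: the pronoun c-commands this R-expression → coindexation would violate Principle C on *Hana₅*.
*Leila₆*: the pronoun c-commands this R-expression → coindexation would violate Principle C on *Leila₆*.

{1, 2}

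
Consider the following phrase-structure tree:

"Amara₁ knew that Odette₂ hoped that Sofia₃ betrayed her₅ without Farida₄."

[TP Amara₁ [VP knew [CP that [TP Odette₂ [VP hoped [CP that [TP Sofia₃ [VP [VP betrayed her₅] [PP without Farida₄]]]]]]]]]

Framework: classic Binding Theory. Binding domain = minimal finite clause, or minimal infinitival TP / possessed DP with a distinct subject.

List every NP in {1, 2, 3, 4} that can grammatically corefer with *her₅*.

{1, 2, 4}

*her* is a pronoun, so Principle B applies: it must be free in its binding domain.
Binding domain of *her₅*: the embedded TP, whose subject is Sofia₃.
*Amara₁* c-commands the pronoun but from outside its binding domain, and is not c-commanded by it → coindexation permitted.
*Odette₂* c-commands the pronoun but from outside its binding domain, and is not c-commanded by it → coindexation permitted.
*Sofia₃* c-commands the pronoun within its binding domain → coindexation would violate Principle B.
*Farida₄* and the pronoun do not c-command one another → neither Principle B nor Principle C is at stake; coindexation permitted.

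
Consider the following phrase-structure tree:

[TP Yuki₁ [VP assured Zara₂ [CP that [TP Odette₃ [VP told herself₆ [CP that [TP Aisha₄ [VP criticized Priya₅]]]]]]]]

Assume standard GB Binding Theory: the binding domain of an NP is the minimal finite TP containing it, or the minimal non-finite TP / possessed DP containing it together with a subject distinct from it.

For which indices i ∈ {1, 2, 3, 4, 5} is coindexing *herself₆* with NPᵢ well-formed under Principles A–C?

{3}

*herself* is an anaphor, so Principle A applies: it must be bound in its binding domain.
Binding domain of *herself₆*: the embedded TP, whose subject is Odette₃.
*Yuki₁* c-commands the anaphor but is outside its binding domain → cannot satisfy Principle A.
*Zara₂* c-commands the anaphor but is outside its binding domain → cannot satisfy Principle A.
*Odette₃* c-commands the anaphor within its binding domain → licit binder.
*Aisha₄* does not c-command the anaphor → cannot bind it.
*Priya₅* does not c-command the anaphor → cannot bind it.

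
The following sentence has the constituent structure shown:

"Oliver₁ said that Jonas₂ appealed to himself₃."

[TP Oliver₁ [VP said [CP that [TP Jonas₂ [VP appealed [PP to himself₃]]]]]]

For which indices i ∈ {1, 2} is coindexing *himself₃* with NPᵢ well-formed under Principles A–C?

{2}

*himself* is an anaphor, so Principle A applies: it must be bound in its binding domain.
Binding domain of *himself₃*: the embedded TP, whose subject is Jonas₂.
*Oliver₁* c-commands the anaphor but is outside its binding domain → cannot satisfy Principle A.
*Jonas₂* c-commands the anaphor within its binding domain → licit binder.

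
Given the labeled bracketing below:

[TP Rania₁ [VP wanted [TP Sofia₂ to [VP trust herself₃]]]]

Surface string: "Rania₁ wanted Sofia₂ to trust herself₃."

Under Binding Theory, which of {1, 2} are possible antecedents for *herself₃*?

{2}

*herself* is an anaphor, so Principle A applies: it must be bound in its binding domain.
Binding domain of *herself₃*: the embedded TP, whose subject is Sofia₂.
*Rania₁* c-commands the anaphor but is outside its binding domain → cannot satisfy Principle A.
*Sofia₂* c-commands the anaphor within its binding domain → licit binder.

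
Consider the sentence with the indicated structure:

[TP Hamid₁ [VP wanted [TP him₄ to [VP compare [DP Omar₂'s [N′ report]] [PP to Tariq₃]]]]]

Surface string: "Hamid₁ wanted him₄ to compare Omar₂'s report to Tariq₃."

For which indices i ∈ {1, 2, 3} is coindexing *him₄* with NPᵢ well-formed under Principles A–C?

none

*him* is a pronoun, so Principle B applies: it must be free in its binding domain.
Binding domain of *him₄*: the matrix TP, whose subject is Hamid₁.
*Hamid₁* c-commands the pronoun within its binding domain → coindexation would violate Principle B.
*Omar₂*: the pronoun c-commands this R-expression → coindexation would violate Principle C on *Omar₂*.
*Tariq₃*: the pronoun c-commands this R-expression → coindexation would violate Principle C on *Tariq₃*.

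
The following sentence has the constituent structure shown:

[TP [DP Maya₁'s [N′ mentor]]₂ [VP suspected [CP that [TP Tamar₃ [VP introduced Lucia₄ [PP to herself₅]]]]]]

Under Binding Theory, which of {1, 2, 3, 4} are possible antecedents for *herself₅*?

{3, 4}

*herself* is an anaphor, so Principle A applies: it must be bound in its binding domain.
Binding domain of *herself₅*: the embedded TP, whose subject is Tamar₃.
*Maya₁* does not c-command the anaphor → cannot bind it.
*[Maya₁'s mentor]₂* c-commands the anaphor but is outside its binding domain → cannot satisfy Principle A.
*Tamar₃* c-commands the anaphor within its binding domain → licit binder.
*Lucia₄* c-commands the anaphor within its binding domain → licit binder.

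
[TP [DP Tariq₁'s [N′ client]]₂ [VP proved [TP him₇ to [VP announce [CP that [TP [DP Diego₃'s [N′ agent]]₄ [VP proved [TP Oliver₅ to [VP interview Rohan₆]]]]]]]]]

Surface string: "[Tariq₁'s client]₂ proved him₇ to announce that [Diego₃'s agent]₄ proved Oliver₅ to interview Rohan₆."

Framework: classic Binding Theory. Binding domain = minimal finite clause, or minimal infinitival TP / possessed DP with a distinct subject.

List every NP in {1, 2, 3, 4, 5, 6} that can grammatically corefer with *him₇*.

{1}

*him* is a pronoun, so Principle B applies: it must be free in its binding domain.
Binding domain of *him₇*: the matrix TP, whose subject is [Tariq₁'s client]₂.
*Tariq₁* and the pronoun do not c-command one another → neither Principle B nor Principle C is at stake; coindexation permitted.
*[Tariq₁'s client]₂* c-commands the pronoun within its binding domain → coindexation would violate Principle B.
*Diego₃*: the pronoun c-commands this R-expression → coindexation would violate Principle C on *Diego₃*.
*[Diego₃'s agent]₄*: the pronoun c-commands this R-expression → coindexation would violate Principle C on *[Diego₃'s agent]₄*.
*Oliver₅*: the pronoun c-commands this R-expression → coindexation would violate Principle C on *Oliver₅*.
*Rohan₆*: the pronoun c-commands this R-expression → coindexation would violate Principle C on *Rohan₆*.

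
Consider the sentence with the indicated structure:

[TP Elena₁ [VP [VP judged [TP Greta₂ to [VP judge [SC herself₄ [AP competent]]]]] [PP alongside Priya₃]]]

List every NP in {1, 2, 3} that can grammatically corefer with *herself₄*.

{2}

*herself* is an anaphor, so Principle A applies: it must be bound in its binding domain.
Binding domain of *herself₄*: the embedded TP, whose subject is Greta₂.
*Elena₁* c-commands the anaphor but is outside its binding domain → cannot satisfy Principle A.
*Greta₂* c-commands the anaphor within its binding domain → licit binder.
*Priya₃* does not c-command the anaphor → cannot bind it.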